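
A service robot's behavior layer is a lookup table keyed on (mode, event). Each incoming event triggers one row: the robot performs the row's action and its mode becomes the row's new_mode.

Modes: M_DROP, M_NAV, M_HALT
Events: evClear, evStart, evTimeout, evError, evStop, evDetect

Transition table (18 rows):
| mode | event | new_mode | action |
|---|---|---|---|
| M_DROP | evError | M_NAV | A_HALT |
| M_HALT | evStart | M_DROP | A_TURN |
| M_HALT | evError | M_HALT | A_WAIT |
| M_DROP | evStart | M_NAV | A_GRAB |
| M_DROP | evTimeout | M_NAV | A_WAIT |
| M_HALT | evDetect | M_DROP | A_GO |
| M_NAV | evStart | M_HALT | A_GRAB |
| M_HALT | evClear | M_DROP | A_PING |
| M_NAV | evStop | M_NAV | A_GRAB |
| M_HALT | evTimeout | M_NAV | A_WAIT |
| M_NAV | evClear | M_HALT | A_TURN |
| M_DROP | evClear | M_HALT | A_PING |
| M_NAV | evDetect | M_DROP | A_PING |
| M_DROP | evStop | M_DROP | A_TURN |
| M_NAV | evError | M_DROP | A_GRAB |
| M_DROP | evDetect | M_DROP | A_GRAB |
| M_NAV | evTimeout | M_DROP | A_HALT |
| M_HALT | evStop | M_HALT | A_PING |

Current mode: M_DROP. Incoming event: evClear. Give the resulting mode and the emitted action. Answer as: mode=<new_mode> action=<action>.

current mode = M_DROP; filter table to that mode:
  (M_DROP, evError) → (M_NAV, A_HALT)
  (M_DROP, evStart) → (M_NAV, A_GRAB)
  (M_DROP, evTimeout) → (M_NAV, A_WAIT)
  (M_DROP, evClear) → (M_HALT, A_PING)  ← event matches
  (M_DROP, evStop) → (M_DROP, A_TURN)
  (M_DROP, evDetect) → (M_DROP, A_GRAB)
event = evClear selects (M_HALT, A_PING)

mode=M_HALT action=A_PING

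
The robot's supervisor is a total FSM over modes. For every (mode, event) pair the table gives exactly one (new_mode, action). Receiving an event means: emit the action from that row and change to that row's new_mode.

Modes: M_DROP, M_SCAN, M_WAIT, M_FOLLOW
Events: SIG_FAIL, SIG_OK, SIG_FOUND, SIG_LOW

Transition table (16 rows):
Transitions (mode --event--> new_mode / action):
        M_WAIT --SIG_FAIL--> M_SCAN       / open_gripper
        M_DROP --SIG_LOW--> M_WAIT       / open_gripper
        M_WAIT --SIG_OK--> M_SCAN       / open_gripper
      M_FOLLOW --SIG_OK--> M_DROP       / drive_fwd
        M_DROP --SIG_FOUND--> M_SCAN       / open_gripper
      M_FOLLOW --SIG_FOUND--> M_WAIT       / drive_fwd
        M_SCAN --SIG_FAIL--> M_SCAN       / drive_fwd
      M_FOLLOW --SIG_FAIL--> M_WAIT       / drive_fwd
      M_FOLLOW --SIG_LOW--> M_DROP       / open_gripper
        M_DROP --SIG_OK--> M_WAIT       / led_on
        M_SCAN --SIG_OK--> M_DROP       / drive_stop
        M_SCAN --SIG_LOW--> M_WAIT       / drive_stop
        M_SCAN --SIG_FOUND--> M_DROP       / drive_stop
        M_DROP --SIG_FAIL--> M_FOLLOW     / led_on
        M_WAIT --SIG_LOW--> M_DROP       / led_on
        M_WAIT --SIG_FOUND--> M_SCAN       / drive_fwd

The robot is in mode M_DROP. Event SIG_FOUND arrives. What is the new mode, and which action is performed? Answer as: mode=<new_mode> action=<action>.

mode=M_SCAN action=open_gripper

current mode = M_DROP; filter table to that mode:
  (M_DROP, SIG_LOW) → (M_WAIT, open_gripper)
  (M_DROP, SIG_FOUND) → (M_SCAN, open_gripper)  ← event matches
  (M_DROP, SIG_OK) → (M_WAIT, led_on)
  (M_DROP, SIG_FAIL) → (M_FOLLOW, led_on)
event = SIG_FOUND selects (M_SCAN, open_gripper)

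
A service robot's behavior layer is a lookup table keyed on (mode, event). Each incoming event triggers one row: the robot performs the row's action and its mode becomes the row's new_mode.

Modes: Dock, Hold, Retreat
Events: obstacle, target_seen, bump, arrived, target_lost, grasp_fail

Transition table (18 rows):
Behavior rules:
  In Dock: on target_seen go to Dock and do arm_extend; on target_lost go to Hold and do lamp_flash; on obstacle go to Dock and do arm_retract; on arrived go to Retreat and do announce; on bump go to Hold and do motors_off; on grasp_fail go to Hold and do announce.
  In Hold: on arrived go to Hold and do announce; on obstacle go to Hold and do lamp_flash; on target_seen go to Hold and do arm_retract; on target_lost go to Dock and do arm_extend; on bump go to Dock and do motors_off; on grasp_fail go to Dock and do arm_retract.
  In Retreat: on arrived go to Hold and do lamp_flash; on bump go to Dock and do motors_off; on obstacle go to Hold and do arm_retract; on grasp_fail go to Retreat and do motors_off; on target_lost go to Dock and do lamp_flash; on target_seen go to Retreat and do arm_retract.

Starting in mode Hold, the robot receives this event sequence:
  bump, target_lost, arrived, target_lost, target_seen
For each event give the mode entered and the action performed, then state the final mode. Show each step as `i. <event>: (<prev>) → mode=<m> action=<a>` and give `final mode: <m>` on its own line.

1. bump: (Hold) → mode=Dock action=motors_off
2. target_lost: (Dock) → mode=Hold action=lamp_flash
3. arrived: (Hold) → mode=Hold action=announce
4. target_lost: (Hold) → mode=Dock action=arm_extend
5. target_seen: (Dock) → mode=Dock action=arm_extend

final mode: Dock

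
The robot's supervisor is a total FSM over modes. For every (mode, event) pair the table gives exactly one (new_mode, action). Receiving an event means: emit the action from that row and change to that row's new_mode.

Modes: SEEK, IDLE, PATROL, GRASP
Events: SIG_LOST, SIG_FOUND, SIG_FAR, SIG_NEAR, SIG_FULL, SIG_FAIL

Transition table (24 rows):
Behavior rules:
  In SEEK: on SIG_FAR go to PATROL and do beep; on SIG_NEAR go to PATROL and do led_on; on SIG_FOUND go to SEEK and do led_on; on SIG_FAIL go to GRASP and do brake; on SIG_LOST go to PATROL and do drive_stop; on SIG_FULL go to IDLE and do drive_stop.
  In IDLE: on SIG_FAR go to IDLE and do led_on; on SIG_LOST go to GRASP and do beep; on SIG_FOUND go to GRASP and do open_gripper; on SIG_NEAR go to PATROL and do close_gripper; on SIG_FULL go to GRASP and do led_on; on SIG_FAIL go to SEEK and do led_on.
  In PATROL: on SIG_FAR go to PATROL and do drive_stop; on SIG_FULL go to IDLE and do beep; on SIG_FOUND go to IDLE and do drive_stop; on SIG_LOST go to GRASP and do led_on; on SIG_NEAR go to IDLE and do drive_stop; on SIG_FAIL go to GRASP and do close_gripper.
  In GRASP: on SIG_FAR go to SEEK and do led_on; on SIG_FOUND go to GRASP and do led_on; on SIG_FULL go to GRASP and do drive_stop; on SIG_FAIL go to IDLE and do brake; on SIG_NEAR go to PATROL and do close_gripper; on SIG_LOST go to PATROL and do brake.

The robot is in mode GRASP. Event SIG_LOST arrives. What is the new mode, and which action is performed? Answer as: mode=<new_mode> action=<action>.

mode=PATROL action=brake

current mode = GRASP; filter table to that mode:
  (GRASP, SIG_FAR) → (SEEK, led_on)
  (GRASP, SIG_FOUND) → (GRASP, led_on)
  (GRASP, SIG_FULL) → (GRASP, drive_stop)
  (GRASP, SIG_FAIL) → (IDLE, brake)
  (GRASP, SIG_NEAR) → (PATROL, close_gripper)
  (GRASP, SIG_LOST) → (PATROL, brake)  ← event matches
event = SIG_LOST selects (PATROL, brake)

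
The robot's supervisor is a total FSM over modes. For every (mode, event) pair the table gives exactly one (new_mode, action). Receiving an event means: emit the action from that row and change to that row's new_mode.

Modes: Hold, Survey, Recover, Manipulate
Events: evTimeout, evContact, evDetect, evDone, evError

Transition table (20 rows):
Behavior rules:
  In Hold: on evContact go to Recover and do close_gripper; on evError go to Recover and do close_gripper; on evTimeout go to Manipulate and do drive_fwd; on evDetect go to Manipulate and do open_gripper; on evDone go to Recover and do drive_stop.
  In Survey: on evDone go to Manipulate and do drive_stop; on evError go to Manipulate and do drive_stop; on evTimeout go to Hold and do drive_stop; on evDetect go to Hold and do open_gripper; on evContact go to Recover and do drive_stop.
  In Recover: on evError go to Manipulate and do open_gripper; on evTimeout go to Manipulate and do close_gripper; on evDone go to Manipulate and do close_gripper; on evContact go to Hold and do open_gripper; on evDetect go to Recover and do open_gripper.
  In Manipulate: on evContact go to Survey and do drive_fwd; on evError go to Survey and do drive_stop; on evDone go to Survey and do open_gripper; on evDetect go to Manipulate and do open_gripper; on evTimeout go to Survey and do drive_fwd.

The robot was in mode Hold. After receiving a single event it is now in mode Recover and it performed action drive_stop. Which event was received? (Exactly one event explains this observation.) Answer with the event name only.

try evTimeout: (Hold, evTimeout) → (Manipulate, drive_fwd)
try evContact: (Hold, evContact) → (Recover, close_gripper)
try evDetect: (Hold, evDetect) → (Manipulate, open_gripper)
try evDone: (Hold, evDone) → (Recover, drive_stop)  ← matches
try evError: (Hold, evError) → (Recover, close_gripper)

evDone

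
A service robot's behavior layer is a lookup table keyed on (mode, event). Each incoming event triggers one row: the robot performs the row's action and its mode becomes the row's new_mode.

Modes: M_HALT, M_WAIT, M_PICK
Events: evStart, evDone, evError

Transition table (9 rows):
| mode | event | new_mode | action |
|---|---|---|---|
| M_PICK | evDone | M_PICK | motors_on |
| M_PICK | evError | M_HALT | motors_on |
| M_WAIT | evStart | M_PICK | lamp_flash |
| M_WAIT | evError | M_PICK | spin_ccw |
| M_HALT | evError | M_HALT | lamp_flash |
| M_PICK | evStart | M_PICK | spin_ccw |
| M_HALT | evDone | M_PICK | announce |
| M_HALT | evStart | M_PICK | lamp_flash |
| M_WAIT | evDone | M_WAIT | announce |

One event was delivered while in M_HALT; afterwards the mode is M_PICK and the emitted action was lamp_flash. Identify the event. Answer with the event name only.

evStart

try evStart: (M_HALT, evStart) → (M_PICK, lamp_flash)  ← matches
try evDone: (M_HALT, evDone) → (M_PICK, announce)
try evError: (M_HALT, evError) → (M_HALT, lamp_flash)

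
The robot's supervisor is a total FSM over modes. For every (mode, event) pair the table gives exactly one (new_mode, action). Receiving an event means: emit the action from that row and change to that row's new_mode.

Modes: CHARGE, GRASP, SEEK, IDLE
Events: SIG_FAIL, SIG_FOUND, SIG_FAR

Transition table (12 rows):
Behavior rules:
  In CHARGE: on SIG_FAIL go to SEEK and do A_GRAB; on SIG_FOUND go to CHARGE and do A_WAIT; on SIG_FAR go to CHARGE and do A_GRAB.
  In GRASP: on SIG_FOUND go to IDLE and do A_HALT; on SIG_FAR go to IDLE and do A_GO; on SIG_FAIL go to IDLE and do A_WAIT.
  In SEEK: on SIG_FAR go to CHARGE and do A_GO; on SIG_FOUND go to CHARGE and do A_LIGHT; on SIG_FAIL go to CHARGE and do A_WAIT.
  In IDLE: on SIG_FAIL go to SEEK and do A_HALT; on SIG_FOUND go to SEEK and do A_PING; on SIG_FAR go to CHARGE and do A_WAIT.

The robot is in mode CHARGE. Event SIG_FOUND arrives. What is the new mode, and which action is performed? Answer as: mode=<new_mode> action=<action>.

mode=CHARGE action=A_WAIT

current mode = CHARGE; filter table to that mode:
  (CHARGE, SIG_FAIL) → (SEEK, A_GRAB)
  (CHARGE, SIG_FOUND) → (CHARGE, A_WAIT)  ← event matches
  (CHARGE, SIG_FAR) → (CHARGE, A_GRAB)
event = SIG_FOUND selects (CHARGE, A_WAIT)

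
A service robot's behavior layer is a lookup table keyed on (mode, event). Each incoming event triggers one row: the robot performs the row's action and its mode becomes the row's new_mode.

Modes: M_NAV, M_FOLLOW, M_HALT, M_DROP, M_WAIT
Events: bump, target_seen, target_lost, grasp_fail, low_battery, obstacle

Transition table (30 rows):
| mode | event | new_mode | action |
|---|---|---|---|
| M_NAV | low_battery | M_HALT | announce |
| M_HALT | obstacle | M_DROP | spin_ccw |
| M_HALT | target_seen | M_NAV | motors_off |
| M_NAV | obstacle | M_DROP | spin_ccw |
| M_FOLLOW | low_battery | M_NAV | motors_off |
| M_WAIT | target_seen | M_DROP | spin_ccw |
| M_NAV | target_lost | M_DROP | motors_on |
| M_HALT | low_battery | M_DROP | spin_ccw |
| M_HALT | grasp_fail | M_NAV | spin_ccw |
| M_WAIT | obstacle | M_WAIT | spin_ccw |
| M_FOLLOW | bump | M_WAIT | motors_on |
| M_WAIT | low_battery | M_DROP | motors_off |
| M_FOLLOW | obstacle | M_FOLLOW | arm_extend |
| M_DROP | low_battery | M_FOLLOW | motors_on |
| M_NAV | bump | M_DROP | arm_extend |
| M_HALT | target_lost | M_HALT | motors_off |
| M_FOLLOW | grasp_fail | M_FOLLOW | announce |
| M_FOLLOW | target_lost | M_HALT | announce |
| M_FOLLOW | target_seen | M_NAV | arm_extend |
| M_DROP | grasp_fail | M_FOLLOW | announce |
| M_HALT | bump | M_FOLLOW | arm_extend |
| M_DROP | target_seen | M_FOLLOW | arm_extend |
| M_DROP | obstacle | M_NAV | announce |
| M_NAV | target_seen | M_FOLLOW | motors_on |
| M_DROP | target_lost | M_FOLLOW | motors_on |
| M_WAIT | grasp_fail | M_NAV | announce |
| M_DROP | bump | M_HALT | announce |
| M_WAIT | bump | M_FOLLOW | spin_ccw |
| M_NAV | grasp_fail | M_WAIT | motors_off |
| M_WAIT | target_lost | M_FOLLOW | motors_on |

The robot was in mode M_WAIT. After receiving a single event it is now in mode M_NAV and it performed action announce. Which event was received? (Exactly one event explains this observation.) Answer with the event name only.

grasp_fail

try bump: (M_WAIT, bump) → (M_FOLLOW, spin_ccw)
try target_seen: (M_WAIT, target_seen) → (M_DROP, spin_ccw)
try target_lost: (M_WAIT, target_lost) → (M_FOLLOW, motors_on)
try grasp_fail: (M_WAIT, grasp_fail) → (M_NAV, announce)  ← matches
try low_battery: (M_WAIT, low_battery) → (M_DROP, motors_off)
try obstacle: (M_WAIT, obstacle) → (M_WAIT, spin_ccw)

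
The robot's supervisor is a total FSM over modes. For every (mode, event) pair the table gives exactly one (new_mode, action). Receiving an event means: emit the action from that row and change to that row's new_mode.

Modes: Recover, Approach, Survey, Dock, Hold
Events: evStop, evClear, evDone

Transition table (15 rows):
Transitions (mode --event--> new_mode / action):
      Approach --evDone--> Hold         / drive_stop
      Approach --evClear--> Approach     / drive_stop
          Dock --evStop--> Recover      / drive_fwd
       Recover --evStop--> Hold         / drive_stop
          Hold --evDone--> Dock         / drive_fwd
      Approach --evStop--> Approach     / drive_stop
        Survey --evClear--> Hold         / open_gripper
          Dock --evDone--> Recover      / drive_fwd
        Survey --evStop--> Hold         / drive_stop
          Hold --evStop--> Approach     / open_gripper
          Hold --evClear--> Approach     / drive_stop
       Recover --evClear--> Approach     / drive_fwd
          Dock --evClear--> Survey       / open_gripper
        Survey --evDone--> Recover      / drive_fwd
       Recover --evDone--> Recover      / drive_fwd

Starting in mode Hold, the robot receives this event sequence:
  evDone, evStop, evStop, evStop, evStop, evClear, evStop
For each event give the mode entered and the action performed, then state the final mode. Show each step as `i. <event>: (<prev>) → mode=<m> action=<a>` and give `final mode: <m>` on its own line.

final mode: Approach

1. evDone: (Hold) → mode=Dock action=drive_fwd
2. evStop: (Dock) → mode=Recover action=drive_fwd
3. evStop: (Recover) → mode=Hold action=drive_stop
4. evStop: (Hold) → mode=Approach action=open_gripper
5. evStop: (Approach) → mode=Approach action=drive_stop
6. evClear: (Approach) → mode=Approach action=drive_stop
7. evStop: (Approach) → mode=Approach action=drive_stop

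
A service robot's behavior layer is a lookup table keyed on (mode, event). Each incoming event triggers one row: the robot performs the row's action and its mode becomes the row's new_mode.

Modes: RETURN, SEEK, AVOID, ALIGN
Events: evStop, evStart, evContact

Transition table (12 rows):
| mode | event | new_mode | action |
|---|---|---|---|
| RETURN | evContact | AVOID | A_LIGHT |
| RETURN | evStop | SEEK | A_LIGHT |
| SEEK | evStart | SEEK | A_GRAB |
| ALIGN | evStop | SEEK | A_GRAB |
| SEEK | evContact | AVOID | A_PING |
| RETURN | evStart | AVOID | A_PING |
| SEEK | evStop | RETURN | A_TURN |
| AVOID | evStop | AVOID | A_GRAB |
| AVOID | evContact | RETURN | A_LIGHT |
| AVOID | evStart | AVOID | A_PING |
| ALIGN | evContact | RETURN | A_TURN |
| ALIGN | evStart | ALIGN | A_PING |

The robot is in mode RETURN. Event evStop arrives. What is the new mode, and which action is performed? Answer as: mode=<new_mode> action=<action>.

current mode = RETURN; filter table to that mode:
  (RETURN, evContact) → (AVOID, A_LIGHT)
  (RETURN, evStop) → (SEEK, A_LIGHT)  ← event matches
  (RETURN, evStart) → (AVOID, A_PING)
event = evStop selects (SEEK, A_LIGHT)

mode=SEEK action=A_LIGHT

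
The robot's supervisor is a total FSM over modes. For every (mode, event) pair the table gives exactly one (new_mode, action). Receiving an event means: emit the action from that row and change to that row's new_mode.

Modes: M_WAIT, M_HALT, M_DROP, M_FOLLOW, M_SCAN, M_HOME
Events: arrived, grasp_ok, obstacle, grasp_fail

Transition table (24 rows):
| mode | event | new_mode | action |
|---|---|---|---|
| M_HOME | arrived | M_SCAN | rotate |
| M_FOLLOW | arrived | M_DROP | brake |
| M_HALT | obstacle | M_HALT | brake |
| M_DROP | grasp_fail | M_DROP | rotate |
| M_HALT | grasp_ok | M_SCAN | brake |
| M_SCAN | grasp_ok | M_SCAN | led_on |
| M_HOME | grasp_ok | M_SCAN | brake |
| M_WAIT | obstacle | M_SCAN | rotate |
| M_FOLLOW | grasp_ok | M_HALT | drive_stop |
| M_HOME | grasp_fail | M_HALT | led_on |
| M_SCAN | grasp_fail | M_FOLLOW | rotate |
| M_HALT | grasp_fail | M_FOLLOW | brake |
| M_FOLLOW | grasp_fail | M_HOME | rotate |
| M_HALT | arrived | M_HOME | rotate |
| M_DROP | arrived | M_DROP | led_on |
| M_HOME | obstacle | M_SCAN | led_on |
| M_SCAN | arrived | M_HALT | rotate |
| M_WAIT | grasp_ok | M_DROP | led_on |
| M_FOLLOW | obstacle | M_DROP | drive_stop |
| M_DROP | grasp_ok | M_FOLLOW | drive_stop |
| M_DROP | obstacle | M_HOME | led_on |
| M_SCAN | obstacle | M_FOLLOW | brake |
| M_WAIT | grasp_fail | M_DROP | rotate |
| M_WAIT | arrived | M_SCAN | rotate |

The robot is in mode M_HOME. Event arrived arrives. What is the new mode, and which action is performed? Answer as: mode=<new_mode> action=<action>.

current mode = M_HOME; filter table to that mode:
  (M_HOME, arrived) → (M_SCAN, rotate)  ← event matches
  (M_HOME, grasp_ok) → (M_SCAN, brake)
  (M_HOME, grasp_fail) → (M_HALT, led_on)
  (M_HOME, obstacle) → (M_SCAN, led_on)
event = arrived selects (M_SCAN, rotate)

mode=M_SCAN action=rotate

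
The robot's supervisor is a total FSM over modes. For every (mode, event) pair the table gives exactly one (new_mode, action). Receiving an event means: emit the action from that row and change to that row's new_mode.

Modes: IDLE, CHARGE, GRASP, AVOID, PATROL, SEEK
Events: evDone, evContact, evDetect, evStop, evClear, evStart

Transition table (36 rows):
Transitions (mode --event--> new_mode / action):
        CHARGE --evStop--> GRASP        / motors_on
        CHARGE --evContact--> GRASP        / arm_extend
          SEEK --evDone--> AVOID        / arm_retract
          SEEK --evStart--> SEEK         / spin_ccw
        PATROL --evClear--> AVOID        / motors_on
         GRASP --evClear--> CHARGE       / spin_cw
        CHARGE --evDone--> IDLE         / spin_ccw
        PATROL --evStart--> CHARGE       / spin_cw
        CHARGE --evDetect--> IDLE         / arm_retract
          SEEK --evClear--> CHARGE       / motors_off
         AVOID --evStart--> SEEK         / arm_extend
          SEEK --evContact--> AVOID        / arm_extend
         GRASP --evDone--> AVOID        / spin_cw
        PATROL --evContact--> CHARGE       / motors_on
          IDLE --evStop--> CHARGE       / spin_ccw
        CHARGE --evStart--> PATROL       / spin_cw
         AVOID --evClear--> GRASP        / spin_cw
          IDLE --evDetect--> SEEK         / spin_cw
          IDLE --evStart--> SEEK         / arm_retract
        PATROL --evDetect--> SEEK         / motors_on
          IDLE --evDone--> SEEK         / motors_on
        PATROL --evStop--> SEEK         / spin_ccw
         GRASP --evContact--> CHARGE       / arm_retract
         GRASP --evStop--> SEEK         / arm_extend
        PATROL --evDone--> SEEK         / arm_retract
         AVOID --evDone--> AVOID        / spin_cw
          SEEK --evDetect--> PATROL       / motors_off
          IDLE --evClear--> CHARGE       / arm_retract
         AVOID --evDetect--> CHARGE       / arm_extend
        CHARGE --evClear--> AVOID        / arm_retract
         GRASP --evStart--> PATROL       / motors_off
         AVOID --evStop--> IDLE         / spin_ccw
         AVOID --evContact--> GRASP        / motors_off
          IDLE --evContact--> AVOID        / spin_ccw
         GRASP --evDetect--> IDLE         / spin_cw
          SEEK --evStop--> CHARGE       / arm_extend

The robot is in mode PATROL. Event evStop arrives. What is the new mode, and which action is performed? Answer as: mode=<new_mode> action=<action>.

mode=SEEK action=spin_ccw

current mode = PATROL; filter table to that mode:
  (PATROL, evClear) → (AVOID, motors_on)
  (PATROL, evStart) → (CHARGE, spin_cw)
  (PATROL, evContact) → (CHARGE, motors_on)
  (PATROL, evDetect) → (SEEK, motors_on)
  (PATROL, evStop) → (SEEK, spin_ccw)  ← event matches
  (PATROL, evDone) → (SEEK, arm_retract)
event = evStop selects (SEEK, spin_ccw)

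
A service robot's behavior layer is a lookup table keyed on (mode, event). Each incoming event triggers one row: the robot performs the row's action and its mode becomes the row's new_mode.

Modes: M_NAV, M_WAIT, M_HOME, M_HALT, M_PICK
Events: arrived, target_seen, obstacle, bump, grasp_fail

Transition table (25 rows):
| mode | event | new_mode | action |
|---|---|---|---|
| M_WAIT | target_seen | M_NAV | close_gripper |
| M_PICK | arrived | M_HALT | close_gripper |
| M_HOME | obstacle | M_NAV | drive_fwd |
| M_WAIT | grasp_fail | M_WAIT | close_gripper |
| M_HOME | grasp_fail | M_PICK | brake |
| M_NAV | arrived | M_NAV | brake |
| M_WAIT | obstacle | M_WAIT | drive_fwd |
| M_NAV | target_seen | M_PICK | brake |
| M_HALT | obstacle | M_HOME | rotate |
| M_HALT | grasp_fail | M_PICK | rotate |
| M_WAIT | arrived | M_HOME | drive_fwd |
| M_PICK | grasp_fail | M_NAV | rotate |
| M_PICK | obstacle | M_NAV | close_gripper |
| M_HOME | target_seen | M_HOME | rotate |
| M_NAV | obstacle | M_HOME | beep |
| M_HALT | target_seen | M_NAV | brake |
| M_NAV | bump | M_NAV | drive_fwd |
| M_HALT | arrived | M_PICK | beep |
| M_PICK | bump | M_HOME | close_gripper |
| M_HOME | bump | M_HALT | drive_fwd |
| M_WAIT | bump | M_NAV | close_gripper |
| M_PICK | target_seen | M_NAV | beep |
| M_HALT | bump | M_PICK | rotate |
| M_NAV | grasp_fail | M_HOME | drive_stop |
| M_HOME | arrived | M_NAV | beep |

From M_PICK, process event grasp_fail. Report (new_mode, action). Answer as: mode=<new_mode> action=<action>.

mode=M_NAV action=rotate

current mode = M_PICK; filter table to that mode:
  (M_PICK, arrived) → (M_HALT, close_gripper)
  (M_PICK, grasp_fail) → (M_NAV, rotate)  ← event matches
  (M_PICK, obstacle) → (M_NAV, close_gripper)
  (M_PICK, bump) → (M_HOME, close_gripper)
  (M_PICK, target_seen) → (M_NAV, beep)
event = grasp_fail selects (M_NAV, rotate)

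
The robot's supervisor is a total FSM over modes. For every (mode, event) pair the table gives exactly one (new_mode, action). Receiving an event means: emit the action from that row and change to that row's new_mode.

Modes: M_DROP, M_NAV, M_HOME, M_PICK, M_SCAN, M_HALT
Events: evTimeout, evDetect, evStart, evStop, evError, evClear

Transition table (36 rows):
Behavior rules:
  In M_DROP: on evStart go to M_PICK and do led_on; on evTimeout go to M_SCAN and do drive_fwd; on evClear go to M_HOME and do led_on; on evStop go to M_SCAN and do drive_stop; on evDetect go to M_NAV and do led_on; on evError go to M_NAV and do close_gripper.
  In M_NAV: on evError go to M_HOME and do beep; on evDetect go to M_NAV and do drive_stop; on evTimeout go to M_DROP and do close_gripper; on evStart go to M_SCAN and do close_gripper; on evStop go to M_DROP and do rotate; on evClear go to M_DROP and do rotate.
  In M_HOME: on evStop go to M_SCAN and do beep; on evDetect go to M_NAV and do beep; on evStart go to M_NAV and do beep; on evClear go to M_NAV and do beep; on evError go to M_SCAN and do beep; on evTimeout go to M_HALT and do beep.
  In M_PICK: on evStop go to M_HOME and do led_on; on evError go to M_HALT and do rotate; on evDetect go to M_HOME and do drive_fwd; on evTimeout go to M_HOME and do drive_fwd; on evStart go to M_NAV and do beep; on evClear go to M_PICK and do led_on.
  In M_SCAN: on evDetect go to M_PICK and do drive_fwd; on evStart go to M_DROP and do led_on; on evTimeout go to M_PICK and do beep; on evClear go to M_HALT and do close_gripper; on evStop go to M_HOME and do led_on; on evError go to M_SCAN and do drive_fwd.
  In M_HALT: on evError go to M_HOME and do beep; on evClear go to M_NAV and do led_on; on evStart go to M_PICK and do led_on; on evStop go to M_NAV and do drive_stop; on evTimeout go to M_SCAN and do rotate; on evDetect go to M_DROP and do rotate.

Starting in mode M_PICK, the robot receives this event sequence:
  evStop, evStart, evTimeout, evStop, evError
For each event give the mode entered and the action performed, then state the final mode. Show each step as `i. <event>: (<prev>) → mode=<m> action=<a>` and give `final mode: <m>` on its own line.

1. evStop: (M_PICK) → mode=M_HOME action=led_on
2. evStart: (M_HOME) → mode=M_NAV action=beep
3. evTimeout: (M_NAV) → mode=M_DROP action=close_gripper
4. evStop: (M_DROP) → mode=M_SCAN action=drive_stop
5. evError: (M_SCAN) → mode=M_SCAN action=drive_fwd

final mode: M_SCAN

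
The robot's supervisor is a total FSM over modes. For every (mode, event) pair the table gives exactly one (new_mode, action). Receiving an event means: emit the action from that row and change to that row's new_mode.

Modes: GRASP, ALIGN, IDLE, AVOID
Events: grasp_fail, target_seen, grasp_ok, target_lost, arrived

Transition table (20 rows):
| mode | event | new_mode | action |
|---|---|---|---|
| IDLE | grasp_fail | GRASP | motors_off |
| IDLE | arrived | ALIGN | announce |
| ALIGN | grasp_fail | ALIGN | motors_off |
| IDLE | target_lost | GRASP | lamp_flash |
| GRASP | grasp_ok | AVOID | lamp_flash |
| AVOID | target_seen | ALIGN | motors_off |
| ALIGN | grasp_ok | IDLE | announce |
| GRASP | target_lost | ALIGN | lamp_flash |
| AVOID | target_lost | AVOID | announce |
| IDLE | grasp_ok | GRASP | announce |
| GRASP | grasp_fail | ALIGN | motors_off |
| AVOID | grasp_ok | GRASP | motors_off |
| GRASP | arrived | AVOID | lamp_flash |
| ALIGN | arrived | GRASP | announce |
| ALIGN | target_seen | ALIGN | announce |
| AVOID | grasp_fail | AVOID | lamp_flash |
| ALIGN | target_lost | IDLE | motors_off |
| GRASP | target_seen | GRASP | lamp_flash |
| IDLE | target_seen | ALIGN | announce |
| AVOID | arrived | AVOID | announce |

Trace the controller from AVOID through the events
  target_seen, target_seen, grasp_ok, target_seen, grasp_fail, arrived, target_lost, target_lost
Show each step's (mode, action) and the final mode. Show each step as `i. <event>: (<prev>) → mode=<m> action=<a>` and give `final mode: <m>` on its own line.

1. target_seen: (AVOID) → mode=ALIGN action=motors_off
2. target_seen: (ALIGN) → mode=ALIGN action=announce
3. grasp_ok: (ALIGN) → mode=IDLE action=announce
4. target_seen: (IDLE) → mode=ALIGN action=announce
5. grasp_fail: (ALIGN) → mode=ALIGN action=motors_off
6. arrived: (ALIGN) → mode=GRASP action=announce
7. target_lost: (GRASP) → mode=ALIGN action=lamp_flash
8. target_lost: (ALIGN) → mode=IDLE action=motors_off

final mode: IDLE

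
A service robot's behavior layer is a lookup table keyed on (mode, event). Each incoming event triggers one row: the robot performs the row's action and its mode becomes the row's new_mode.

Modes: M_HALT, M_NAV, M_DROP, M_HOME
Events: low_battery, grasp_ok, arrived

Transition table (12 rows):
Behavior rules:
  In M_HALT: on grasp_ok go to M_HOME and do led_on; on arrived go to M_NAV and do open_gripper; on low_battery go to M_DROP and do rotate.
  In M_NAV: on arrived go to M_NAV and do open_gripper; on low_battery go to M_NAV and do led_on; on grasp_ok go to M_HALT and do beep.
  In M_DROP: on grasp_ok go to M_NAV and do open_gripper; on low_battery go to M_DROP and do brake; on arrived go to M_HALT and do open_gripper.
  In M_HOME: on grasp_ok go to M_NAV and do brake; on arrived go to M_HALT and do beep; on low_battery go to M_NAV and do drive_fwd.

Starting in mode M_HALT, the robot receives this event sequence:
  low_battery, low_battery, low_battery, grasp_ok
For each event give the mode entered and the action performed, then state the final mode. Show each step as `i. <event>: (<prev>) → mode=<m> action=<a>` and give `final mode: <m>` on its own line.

final mode: M_NAV

1. low_battery: (M_HALT) → mode=M_DROP action=rotate
2. low_battery: (M_DROP) → mode=M_DROP action=brake
3. low_battery: (M_DROP) → mode=M_DROP action=brake
4. grasp_ok: (M_DROP) → mode=M_NAV action=open_gripper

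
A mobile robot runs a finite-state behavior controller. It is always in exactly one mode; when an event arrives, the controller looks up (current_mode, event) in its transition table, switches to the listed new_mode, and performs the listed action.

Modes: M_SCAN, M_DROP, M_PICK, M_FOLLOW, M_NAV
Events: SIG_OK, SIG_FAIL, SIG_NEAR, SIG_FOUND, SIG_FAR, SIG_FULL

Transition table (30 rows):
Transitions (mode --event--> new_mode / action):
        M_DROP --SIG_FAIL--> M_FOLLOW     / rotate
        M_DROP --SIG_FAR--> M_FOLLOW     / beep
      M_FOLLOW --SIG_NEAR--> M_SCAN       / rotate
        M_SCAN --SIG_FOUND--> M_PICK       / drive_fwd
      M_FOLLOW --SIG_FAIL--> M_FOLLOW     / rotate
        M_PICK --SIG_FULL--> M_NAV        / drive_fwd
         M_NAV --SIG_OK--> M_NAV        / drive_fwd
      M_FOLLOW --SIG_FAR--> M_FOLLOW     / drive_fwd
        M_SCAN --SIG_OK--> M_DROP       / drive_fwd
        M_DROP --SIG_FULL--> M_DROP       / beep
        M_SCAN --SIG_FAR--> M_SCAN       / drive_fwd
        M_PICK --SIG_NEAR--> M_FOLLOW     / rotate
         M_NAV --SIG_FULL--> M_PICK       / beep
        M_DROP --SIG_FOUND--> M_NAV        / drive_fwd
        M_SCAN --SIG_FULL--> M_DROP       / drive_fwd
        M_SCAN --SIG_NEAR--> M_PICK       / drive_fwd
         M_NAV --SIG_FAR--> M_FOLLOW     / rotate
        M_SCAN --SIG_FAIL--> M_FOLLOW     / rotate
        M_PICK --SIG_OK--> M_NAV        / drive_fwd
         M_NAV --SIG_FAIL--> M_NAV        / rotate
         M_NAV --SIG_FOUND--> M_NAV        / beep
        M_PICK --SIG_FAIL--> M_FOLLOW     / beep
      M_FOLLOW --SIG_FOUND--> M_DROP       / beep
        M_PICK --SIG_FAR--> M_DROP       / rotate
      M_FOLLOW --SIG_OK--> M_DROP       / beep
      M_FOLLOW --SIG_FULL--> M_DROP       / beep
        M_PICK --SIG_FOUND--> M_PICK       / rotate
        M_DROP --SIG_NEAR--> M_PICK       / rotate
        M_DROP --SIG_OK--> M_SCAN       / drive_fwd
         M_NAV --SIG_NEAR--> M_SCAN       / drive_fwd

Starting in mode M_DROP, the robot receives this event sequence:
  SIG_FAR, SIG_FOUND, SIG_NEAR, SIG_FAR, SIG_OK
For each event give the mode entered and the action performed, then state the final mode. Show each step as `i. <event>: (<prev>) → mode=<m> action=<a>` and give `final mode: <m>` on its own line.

1. SIG_FAR: (M_DROP) → mode=M_FOLLOW action=beep
2. SIG_FOUND: (M_FOLLOW) → mode=M_DROP action=beep
3. SIG_NEAR: (M_DROP) → mode=M_PICK action=rotate
4. SIG_FAR: (M_PICK) → mode=M_DROP action=rotate
5. SIG_OK: (M_DROP) → mode=M_SCAN action=drive_fwd

final mode: M_SCAN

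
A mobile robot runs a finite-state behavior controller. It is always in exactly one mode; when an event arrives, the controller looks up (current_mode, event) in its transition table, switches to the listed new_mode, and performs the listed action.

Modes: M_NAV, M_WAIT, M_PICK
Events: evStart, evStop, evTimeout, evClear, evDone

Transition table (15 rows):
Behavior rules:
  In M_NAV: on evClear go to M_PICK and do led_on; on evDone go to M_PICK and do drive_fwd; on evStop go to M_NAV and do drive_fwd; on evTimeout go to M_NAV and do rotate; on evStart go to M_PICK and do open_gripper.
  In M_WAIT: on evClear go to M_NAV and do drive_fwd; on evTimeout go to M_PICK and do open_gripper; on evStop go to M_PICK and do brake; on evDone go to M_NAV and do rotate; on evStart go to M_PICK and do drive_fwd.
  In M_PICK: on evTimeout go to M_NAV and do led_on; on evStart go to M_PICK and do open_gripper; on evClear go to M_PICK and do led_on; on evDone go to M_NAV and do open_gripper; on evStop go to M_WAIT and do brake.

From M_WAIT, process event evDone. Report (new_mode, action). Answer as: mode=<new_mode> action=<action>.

current mode = M_WAIT; filter table to that mode:
  (M_WAIT, evClear) → (M_NAV, drive_fwd)
  (M_WAIT, evTimeout) → (M_PICK, open_gripper)
  (M_WAIT, evStop) → (M_PICK, brake)
  (M_WAIT, evDone) → (M_NAV, rotate)  ← event matches
  (M_WAIT, evStart) → (M_PICK, drive_fwd)
event = evDone selects (M_NAV, rotate)

mode=M_NAV action=rotate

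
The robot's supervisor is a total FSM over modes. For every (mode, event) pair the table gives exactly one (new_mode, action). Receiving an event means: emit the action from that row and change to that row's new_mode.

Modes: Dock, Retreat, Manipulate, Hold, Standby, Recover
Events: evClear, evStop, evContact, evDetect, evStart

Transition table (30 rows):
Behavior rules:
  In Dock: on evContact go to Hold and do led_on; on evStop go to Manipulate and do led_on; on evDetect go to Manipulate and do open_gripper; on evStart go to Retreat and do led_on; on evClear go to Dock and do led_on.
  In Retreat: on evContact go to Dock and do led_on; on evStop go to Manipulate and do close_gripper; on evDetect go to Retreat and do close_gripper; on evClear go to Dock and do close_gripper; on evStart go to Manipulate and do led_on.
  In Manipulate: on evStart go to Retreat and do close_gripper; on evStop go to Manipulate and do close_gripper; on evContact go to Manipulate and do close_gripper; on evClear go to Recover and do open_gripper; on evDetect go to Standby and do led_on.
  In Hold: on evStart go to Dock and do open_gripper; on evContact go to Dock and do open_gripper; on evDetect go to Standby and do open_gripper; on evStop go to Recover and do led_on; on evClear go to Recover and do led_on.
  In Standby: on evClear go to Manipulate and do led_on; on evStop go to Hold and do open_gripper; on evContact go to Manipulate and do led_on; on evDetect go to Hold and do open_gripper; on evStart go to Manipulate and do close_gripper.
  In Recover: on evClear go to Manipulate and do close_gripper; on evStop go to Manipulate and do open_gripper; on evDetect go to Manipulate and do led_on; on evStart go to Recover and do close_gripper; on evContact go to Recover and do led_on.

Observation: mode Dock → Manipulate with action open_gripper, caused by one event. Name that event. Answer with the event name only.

evDetect

try evClear: (Dock, evClear) → (Dock, led_on)
try evStop: (Dock, evStop) → (Manipulate, led_on)
try evContact: (Dock, evContact) → (Hold, led_on)
try evDetect: (Dock, evDetect) → (Manipulate, open_gripper)  ← matches
try evStart: (Dock, evStart) → (Retreat, led_on)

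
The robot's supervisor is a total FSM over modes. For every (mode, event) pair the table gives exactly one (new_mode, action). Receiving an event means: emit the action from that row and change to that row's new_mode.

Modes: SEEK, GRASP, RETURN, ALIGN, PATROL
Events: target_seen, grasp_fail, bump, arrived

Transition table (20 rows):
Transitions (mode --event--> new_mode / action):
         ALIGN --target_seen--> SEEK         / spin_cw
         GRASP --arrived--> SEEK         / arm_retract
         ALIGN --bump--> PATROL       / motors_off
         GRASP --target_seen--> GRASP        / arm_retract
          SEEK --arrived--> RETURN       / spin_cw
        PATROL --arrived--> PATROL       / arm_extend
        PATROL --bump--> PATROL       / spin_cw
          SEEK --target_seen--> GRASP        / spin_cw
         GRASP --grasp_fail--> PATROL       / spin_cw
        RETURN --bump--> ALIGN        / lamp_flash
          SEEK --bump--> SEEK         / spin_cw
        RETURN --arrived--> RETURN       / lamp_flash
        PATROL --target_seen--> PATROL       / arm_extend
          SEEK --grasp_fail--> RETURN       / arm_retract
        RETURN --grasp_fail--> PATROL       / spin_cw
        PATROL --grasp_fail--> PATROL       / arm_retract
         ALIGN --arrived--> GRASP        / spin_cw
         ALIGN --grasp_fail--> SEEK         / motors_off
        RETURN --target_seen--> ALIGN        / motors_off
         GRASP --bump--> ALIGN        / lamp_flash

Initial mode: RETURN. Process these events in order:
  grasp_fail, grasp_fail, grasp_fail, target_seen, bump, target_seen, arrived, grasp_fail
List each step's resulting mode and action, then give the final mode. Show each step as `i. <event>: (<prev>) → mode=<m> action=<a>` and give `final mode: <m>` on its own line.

1. grasp_fail: (RETURN) → mode=PATROL action=spin_cw
2. grasp_fail: (PATROL) → mode=PATROL action=arm_retract
3. grasp_fail: (PATROL) → mode=PATROL action=arm_retract
4. target_seen: (PATROL) → mode=PATROL action=arm_extend
5. bump: (PATROL) → mode=PATROL action=spin_cw
6. target_seen: (PATROL) → mode=PATROL action=arm_extend
7. arrived: (PATROL) → mode=PATROL action=arm_extend
8. grasp_fail: (PATROL) → mode=PATROL action=arm_retract

final mode: PATROL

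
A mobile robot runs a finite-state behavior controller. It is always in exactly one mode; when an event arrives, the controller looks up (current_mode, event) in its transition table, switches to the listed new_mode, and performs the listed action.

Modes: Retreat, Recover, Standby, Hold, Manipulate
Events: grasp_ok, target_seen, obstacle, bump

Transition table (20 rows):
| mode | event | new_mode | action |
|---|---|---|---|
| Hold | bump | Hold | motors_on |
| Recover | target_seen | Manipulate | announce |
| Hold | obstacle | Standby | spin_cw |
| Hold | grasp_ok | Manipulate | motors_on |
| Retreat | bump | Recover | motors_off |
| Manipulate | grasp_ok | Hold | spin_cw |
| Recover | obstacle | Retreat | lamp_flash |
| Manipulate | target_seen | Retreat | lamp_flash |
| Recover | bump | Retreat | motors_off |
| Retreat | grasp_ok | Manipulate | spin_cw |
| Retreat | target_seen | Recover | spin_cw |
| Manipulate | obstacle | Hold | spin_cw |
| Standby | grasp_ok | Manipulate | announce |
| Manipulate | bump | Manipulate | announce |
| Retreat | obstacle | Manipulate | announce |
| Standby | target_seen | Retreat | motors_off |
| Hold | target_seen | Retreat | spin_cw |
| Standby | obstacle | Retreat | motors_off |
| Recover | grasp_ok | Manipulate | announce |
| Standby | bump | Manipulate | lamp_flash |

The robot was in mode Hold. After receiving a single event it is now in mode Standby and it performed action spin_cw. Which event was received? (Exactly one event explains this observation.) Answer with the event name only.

try grasp_ok: (Hold, grasp_ok) → (Manipulate, motors_on)
try target_seen: (Hold, target_seen) → (Retreat, spin_cw)
try obstacle: (Hold, obstacle) → (Standby, spin_cw)  ← matches
try bump: (Hold, bump) → (Hold, motors_on)

obstacle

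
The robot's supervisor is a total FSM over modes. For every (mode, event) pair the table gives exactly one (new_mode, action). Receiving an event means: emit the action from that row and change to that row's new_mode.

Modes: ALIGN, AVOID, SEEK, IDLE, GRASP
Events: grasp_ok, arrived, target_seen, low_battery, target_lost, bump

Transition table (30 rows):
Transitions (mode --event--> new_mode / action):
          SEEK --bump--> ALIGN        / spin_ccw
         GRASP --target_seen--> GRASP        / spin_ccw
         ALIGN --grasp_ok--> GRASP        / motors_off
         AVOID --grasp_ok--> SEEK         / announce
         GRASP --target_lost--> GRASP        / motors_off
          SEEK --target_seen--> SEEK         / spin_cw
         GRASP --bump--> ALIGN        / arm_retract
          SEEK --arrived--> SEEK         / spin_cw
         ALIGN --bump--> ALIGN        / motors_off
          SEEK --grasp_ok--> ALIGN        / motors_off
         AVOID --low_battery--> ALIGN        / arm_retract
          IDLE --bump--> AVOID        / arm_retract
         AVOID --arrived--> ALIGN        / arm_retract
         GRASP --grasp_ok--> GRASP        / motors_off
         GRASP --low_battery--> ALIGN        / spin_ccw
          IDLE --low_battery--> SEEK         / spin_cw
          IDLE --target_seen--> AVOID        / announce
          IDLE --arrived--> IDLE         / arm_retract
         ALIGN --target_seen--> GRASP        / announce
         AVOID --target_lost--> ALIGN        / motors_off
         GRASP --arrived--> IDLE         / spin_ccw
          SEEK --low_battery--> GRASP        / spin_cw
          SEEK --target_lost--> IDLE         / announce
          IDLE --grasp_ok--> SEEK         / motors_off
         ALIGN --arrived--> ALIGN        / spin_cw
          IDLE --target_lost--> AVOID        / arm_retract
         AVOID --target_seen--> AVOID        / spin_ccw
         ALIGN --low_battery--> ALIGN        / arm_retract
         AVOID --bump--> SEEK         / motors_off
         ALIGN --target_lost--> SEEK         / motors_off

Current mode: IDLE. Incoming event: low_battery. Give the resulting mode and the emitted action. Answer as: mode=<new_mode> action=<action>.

mode=SEEK action=spin_cw

current mode = IDLE; filter table to that mode:
  (IDLE, bump) → (AVOID, arm_retract)
  (IDLE, low_battery) → (SEEK, spin_cw)  ← event matches
  (IDLE, target_seen) → (AVOID, announce)
  (IDLE, arrived) → (IDLE, arm_retract)
  (IDLE, grasp_ok) → (SEEK, motors_off)
  (IDLE, target_lost) → (AVOID, arm_retract)
event = low_battery selects (SEEK, spin_cw)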